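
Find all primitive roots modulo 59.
Primitive roots mod 59: {2, 6, 8, 10, 11, 13, 14, 18, 23, 24, 30, 31, 32, 33, 34, 37, 38, 39, 40, 42, 43, 44, 47, 50, 52, 54, 55, 56}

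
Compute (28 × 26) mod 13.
0

(28 × 26) = 728
728 mod 13 = 0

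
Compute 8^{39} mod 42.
8

Using successive squaring:
Binary expansion of 39: 100111
Powers of 8 mod 42 (each is the square of the previous):
  8^1 ≡ 8 (mod 42)
  8^2 ≡ 8² = 64 ≡ 22 (mod 42)
  8^4 ≡ 22² = 484 ≡ 22 (mod 42)
  8^8 ≡ 22² = 484 ≡ 22 (mod 42)
  8^16 ≡ 22² = 484 ≡ 22 (mod 42)
  8^32 ≡ 22² = 484 ≡ 22 (mod 42)
39 = 32 + 4 + 2 + 1, so 8^39 = 8^32 × 8^4 × 8^2 × 8^1 ≡ 22 × 22 × 22 × 8 (mod 42)
Multiplying step by step:
  22 × 22 = 484 ≡ 22 (mod 42)
  22 × 22 = 484 ≡ 22 (mod 42)
  22 × 8 = 176 ≡ 8 (mod 42)
Result: 8^39 ≡ 8 (mod 42)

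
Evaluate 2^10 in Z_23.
10 = 8 + 2 (binary 1010). Repeated squaring mod 23: 2^1 ≡ 2; 2^2 ≡ 2² = 4 ≡ 4; 2^4 ≡ 4² = 16 ≡ 16; 2^8 ≡ 16² = 256 ≡ 3. Multiply: 2^10 = 2^8 × 2^2 ≡ 3 × 4 (mod 23): 3 × 4 = 12 ≡ 12. So 2^10 ≡ 12 (mod 23).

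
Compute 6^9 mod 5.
6 ≡ 1 (mod 5). 9 = 8 + 1 (binary 1001). Repeated squaring mod 5: 1^1 ≡ 1; 1^2 ≡ 1² = 1 ≡ 1; 1^4 ≡ 1² = 1 ≡ 1; 1^8 ≡ 1² = 1 ≡ 1. Multiply: 6^9 ≡ 1^8 × 1^1 ≡ 1 × 1 (mod 5): 1 × 1 = 1 ≡ 1. So 6^9 ≡ 1 (mod 5).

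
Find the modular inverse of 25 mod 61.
25^(-1) ≡ 22 (mod 61). Verification: 25 × 22 = 550 ≡ 1 (mod 61)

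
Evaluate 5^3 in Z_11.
3 = 2 + 1 (binary 11). Repeated squaring mod 11: 5^1 ≡ 5; 5^2 ≡ 5² = 25 ≡ 3. Multiply: 5^3 = 5^2 × 5^1 ≡ 3 × 5 (mod 11): 3 × 5 = 15 ≡ 4. So 5^3 ≡ 4 (mod 11).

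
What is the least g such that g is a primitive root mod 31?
p - 1 = 30 has prime divisors 2, 3, 5. h is a primitive root mod 31 iff h^(30/q) ≢ 1 (mod 31) for each such q.
h = 2: 2^15 ≡ 1, 2^10 ≡ 1, 2^6 ≡ 2 (mod 31); 2^15 ≡ 1, so not a primitive root.
h = 3: 3^15 ≡ 30, 3^10 ≡ 25, 3^6 ≡ 16 (mod 31); none is 1, so 3 has order 30 and is a primitive root.
The smallest primitive root mod 31 is g = 3.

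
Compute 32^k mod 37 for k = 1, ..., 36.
g^1, g^2, ..., g^{36} mod 37: {32, 25, 23, 33, 20, 11, 19, 16, 31, 30, 35, 10, 24, 28, 8, 34, 15, 36, 5, 12, 14, 4, 17, 26, 18, 21, 6, 7, 2, 27, 13, 9, 29, 3, 22, 1}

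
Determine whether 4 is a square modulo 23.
By Euler's criterion: 4^{11} ≡ 1 (mod 23). Since this equals 1, 4 is a QR.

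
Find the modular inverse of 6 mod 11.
6^(-1) ≡ 2 (mod 11). Verification: 6 × 2 = 12 ≡ 1 (mod 11)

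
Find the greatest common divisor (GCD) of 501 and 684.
3

Using the Euclidean algorithm:
501 = 0 × 684 + 501
684 = 1 × 501 + 183
501 = 2 × 183 + 135
183 = 1 × 135 + 48
135 = 2 × 48 + 39
48 = 1 × 39 + 9
39 = 4 × 9 + 3
9 = 3 × 3 + 0

GCD(501, 684) = 3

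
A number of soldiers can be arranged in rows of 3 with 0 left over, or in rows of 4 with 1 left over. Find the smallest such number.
M = 3 × 4 = 12. M₁ = 4, y₁ ≡ 1 (mod 3). M₂ = 3, y₂ ≡ 3 (mod 4). x = 0×4×1 + 1×3×3 ≡ 9 (mod 12). The smallest positive such number is 9.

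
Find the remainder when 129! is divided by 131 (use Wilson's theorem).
(130)! = (129)! × (130) ≡ -1 (mod 131). So (129)! ≡ -1 × (130)^(-1) ≡ (-1)×(-1) = 1 (mod 131)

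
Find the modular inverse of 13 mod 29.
13^(-1) ≡ 9 (mod 29). Verification: 13 × 9 = 117 ≡ 1 (mod 29)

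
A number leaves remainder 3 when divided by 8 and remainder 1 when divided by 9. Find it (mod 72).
M = 8 × 9 = 72. M₁ = 9, y₁ ≡ 1 (mod 8). M₂ = 8, y₂ ≡ 8 (mod 9). k = 3×9×1 + 1×8×8 ≡ 19 (mod 72)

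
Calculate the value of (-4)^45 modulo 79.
Using repeated squaring. (-4) ≡ 75 (mod 79). 45 = 32 + 8 + 4 + 1 (binary 101101). Repeated squaring mod 79: 75^1 ≡ 75; 75^2 ≡ 75² = 5625 ≡ 16; 75^4 ≡ 16² = 256 ≡ 19; 75^8 ≡ 19² = 361 ≡ 45; 75^16 ≡ 45² = 2025 ≡ 50; 75^32 ≡ 50² = 2500 ≡ 51. Multiply: (-4)^45 ≡ 75^32 × 75^8 × 75^4 × 75^1 ≡ 51 × 45 × 19 × 75 (mod 79): 51 × 45 = 2295 ≡ 4; 4 × 19 = 76 ≡ 76; 76 × 75 = 5700 ≡ 12. So (-4)^45 ≡ 12 (mod 79).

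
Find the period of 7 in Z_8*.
Powers of 7 mod 8: 7^1≡7, 7^2≡1. Order = 2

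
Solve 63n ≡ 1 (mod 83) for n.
29

Using Extended Euclidean Algorithm:
gcd(63, 83) = 1
Bezout coefficients: 63 × 29 + 83 × -22 = 1
So 63 × 29 ≡ 1 (mod 83)
The inverse is 29 mod 83 = 29
Verification: 63 × 29 = 1827 = 22 × 83 + 1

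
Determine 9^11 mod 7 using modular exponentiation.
Using Fermat: 9^{6} ≡ 1 (mod 7). 11 ≡ 5 (mod 6). So 9^{11} ≡ 9^{5} ≡ 4 (mod 7)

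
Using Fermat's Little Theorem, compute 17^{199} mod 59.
41

By Fermat's Little Theorem, a^(p-1) ≡ 1 (mod p) for prime p and gcd(a, p) = 1
Here p = 59, so 17^58 ≡ 1 (mod 59)
We can reduce the exponent: 199 mod 58 = 25
So 17^199 ≡ 17^25 (mod 59)
Computing: 17^25 mod 59 = 41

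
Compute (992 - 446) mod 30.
6

(992 - 446) = 546
546 mod 30 = 6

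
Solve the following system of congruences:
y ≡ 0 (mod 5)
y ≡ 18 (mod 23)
110

Using the Chinese Remainder Theorem:
M = product of moduli = 115
For equation 1: M_1 = 23, 23 ≡ 3 (mod 5), inverse of 23 mod 5 is 2 (check: 3 × 2 = 6 ≡ 1 (mod 5))
For equation 2: M_2 = 5, 5 ≡ 5 (mod 23), inverse of 5 mod 23 is 14 (check: 5 × 14 = 70 ≡ 1 (mod 23))
Combine: y ≡ Σ r_i×M_i×(M_i⁻¹ mod m_i) = 0×23×2 + 18×5×14 = 0 + 1260 = 1260
1260 mod 115 = 110
y ≡ 110 (mod 115)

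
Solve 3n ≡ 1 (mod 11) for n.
3^(-1) ≡ 4 (mod 11). Verification: 3 × 4 = 12 ≡ 1 (mod 11)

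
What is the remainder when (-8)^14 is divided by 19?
Using repeated squaring. (-8) ≡ 11 (mod 19). 14 = 8 + 4 + 2 (binary 1110). Repeated squaring mod 19: 11^1 ≡ 11; 11^2 ≡ 11² = 121 ≡ 7; 11^4 ≡ 7² = 49 ≡ 11; 11^8 ≡ 11² = 121 ≡ 7. Multiply: (-8)^14 ≡ 11^8 × 11^4 × 11^2 ≡ 7 × 11 × 7 (mod 19): 7 × 11 = 77 ≡ 1; 1 × 7 = 7 ≡ 7. So (-8)^14 ≡ 7 (mod 19).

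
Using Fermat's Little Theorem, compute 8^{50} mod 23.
13

By Fermat's Little Theorem, a^(p-1) ≡ 1 (mod p) for prime p and gcd(a, p) = 1
Here p = 23, so 8^22 ≡ 1 (mod 23)
We can reduce the exponent: 50 mod 22 = 6
So 8^50 ≡ 8^6 (mod 23)
Computing: 8^6 mod 23 = 13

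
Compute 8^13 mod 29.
Using repeated squaring. 13 = 8 + 4 + 1 (binary 1101). Repeated squaring mod 29: 8^1 ≡ 8; 8^2 ≡ 8² = 64 ≡ 6; 8^4 ≡ 6² = 36 ≡ 7; 8^8 ≡ 7² = 49 ≡ 20. Multiply: 8^13 = 8^8 × 8^4 × 8^1 ≡ 20 × 7 × 8 (mod 29): 20 × 7 = 140 ≡ 24; 24 × 8 = 192 ≡ 18. So 8^13 ≡ 18 (mod 29).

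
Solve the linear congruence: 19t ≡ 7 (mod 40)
13

Since gcd(19, 40) = 1 divides 7, a solution exists.
Multiply both sides by the inverse of 19 mod 40:
  19^(-1) mod 40 = 19
  x ≡ 19 × 7 ≡ 133 ≡ 13 (mod 40)
Verification: 19 × 13 = 247 = 6 × 40 + 7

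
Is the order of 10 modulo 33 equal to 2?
Yes, ord_33(10) = 2.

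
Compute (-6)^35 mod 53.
Using repeated squaring. (-6) ≡ 47 (mod 53). 35 = 32 + 2 + 1 (binary 100011). Repeated squaring mod 53: 47^1 ≡ 47; 47^2 ≡ 47² = 2209 ≡ 36; 47^4 ≡ 36² = 1296 ≡ 24; 47^8 ≡ 24² = 576 ≡ 46; 47^16 ≡ 46² = 2116 ≡ 49; 47^32 ≡ 49² = 2401 ≡ 16. Multiply: (-6)^35 ≡ 47^32 × 47^2 × 47^1 ≡ 16 × 36 × 47 (mod 53): 16 × 36 = 576 ≡ 46; 46 × 47 = 2162 ≡ 42. So (-6)^35 ≡ 42 (mod 53).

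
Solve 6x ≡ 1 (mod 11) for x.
2

Using Extended Euclidean Algorithm:
gcd(6, 11) = 1
Bezout coefficients: 6 × 2 + 11 × -1 = 1
So 6 × 2 ≡ 1 (mod 11)
The inverse is 2 mod 11 = 2
Verification: 6 × 2 = 12 = 1 × 11 + 1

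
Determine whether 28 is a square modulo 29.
By Euler's criterion: 28^{14} ≡ 1 (mod 29). Since this equals 1, 28 is a QR.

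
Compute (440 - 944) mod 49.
35

(440 - 944) = -504
-504 mod 49 = 35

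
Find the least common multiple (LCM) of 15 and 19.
285

First find GCD(15, 19) using the Euclidean algorithm:
15 = 0 × 19 + 15
19 = 1 × 15 + 4
15 = 3 × 4 + 3
4 = 1 × 3 + 1
3 = 3 × 1 + 0
GCD(15, 19) = 1

LCM formula: LCM(a, b) = (a × b) / GCD(a, b)
LCM(15, 19) = (15 × 19) / 1
LCM(15, 19) = 285 / 1
LCM(15, 19) = 285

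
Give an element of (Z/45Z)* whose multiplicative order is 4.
17 has order 4 mod 45 since 17^{4} ≡ 1 (mod 45) and no smaller power works.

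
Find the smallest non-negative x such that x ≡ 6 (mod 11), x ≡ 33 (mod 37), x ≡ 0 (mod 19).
4769

Using the Chinese Remainder Theorem:
M = product of moduli = 7733
For equation 1: M_1 = 703, 703 ≡ 10 (mod 11), inverse of 703 mod 11 is 10 (check: 10 × 10 = 100 ≡ 1 (mod 11))
For equation 2: M_2 = 209, 209 ≡ 24 (mod 37), inverse of 209 mod 37 is 17 (check: 24 × 17 = 408 ≡ 1 (mod 37))
For equation 3: M_3 = 407, 407 ≡ 8 (mod 19), inverse of 407 mod 19 is 12 (check: 8 × 12 = 96 ≡ 1 (mod 19))
Combine: x ≡ Σ r_i×M_i×(M_i⁻¹ mod m_i) = 6×703×10 + 33×209×17 + 0×407×12 = 42180 + 117249 + 0 = 159429
159429 mod 7733 = 4769
x ≡ 4769 (mod 7733)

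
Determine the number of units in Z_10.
4

Prime factorization: 10 = 2 × 5
Using the formula φ(n) = n × Π(1 - 1/p) for each prime factor p:
φ(10) = 10 × (1 - 1/2) × (1 - 1/5)
φ(10) = 4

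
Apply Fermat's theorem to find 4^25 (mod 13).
By Fermat: 4^{12} ≡ 1 (mod 13). 25 = 2×12 + 1. So 4^{25} ≡ 4^{1} ≡ 4 (mod 13)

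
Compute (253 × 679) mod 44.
11

(253 × 679) = 171787
171787 mod 44 = 11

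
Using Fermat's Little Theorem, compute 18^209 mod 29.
By Fermat: 18^{28} ≡ 1 (mod 29). 209 = 7×28 + 13. So 18^{209} ≡ 18^{13} ≡ 8 (mod 29)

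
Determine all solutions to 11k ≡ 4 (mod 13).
11

Since gcd(11, 13) = 1 divides 4, a solution exists.
Multiply both sides by the inverse of 11 mod 13:
  11^(-1) mod 13 = 6
  x ≡ 6 × 4 ≡ 24 ≡ 11 (mod 13)
Verification: 11 × 11 = 121 = 9 × 13 + 4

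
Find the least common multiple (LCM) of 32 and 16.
32

First find GCD(32, 16) using the Euclidean algorithm:
32 = 2 × 16 + 0
GCD(32, 16) = 16

LCM formula: LCM(a, b) = (a × b) / GCD(a, b)
LCM(32, 16) = (32 × 16) / 16
LCM(32, 16) = 512 / 16
LCM(32, 16) = 32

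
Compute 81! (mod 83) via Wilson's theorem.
(82)! = (81)! × (82) ≡ -1 (mod 83). So (81)! ≡ -1 × (82)^(-1) ≡ (-1)×(-1) = 1 (mod 83)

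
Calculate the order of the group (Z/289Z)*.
272

Prime factorization: 289 = 17^2
Using the formula φ(n) = n × Π(1 - 1/p) for each prime factor p:
φ(289) = 289 × (1 - 1/17)
φ(289) = 272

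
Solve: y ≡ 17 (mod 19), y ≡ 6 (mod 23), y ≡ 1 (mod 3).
M = 19 × 23 × 3 = 1311. M₁ = 69, y₁ ≡ 8 (mod 19). M₂ = 57, y₂ ≡ 21 (mod 23). M₃ = 437, y₃ ≡ 2 (mod 3). y = 17×69×8 + 6×57×21 + 1×437×2 ≡ 397 (mod 1311)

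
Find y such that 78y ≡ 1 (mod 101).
78^(-1) ≡ 79 (mod 101). Verification: 78 × 79 = 6162 ≡ 1 (mod 101)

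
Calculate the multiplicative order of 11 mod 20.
Powers of 11 mod 20: 11^1≡11, 11^2≡1. Order = 2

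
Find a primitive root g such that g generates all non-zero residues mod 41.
p - 1 = 40 has prime divisors 2, 5. h is a primitive root mod 41 iff h^(40/q) ≢ 1 (mod 41) for each such q.
h = 2: 2^20 ≡ 1, 2^8 ≡ 10 (mod 41); 2^20 ≡ 1, so not a primitive root.
h = 3: 3^20 ≡ 40, 3^8 ≡ 1 (mod 41); 3^8 ≡ 1, so not a primitive root.
h = 4: 4^20 ≡ 1, 4^8 ≡ 18 (mod 41); 4^20 ≡ 1, so not a primitive root.
h = 5: 5^20 ≡ 1, 5^8 ≡ 18 (mod 41); 5^20 ≡ 1, so not a primitive root.
h = 6: 6^20 ≡ 40, 6^8 ≡ 10 (mod 41); none is 1, so 6 has order 40 and is a primitive root.
The smallest primitive root mod 41 is g = 6.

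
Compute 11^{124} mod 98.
81

Using successive squaring:
Binary expansion of 124: 1111100
Powers of 11 mod 98 (each is the square of the previous):
  11^1 ≡ 11 (mod 98)
  11^2 ≡ 11² = 121 ≡ 23 (mod 98)
  11^4 ≡ 23² = 529 ≡ 39 (mod 98)
  11^8 ≡ 39² = 1521 ≡ 51 (mod 98)
  11^16 ≡ 51² = 2601 ≡ 53 (mod 98)
  11^32 ≡ 53² = 2809 ≡ 65 (mod 98)
  11^64 ≡ 65² = 4225 ≡ 11 (mod 98)
124 = 64 + 32 + 16 + 8 + 4, so 11^124 = 11^64 × 11^32 × 11^16 × 11^8 × 11^4 ≡ 11 × 65 × 53 × 51 × 39 (mod 98)
Multiplying step by step:
  11 × 65 = 715 ≡ 29 (mod 98)
  29 × 53 = 1537 ≡ 67 (mod 98)
  67 × 51 = 3417 ≡ 85 (mod 98)
  85 × 39 = 3315 ≡ 81 (mod 98)
Result: 11^124 ≡ 81 (mod 98)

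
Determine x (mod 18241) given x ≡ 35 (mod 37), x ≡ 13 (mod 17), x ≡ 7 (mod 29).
16537

Using the Chinese Remainder Theorem:
M = product of moduli = 18241
For equation 1: M_1 = 493, 493 ≡ 12 (mod 37), inverse of 493 mod 37 is 34 (check: 12 × 34 = 408 ≡ 1 (mod 37))
For equation 2: M_2 = 1073, 1073 ≡ 2 (mod 17), inverse of 1073 mod 17 is 9 (check: 2 × 9 = 18 ≡ 1 (mod 17))
For equation 3: M_3 = 629, 629 ≡ 20 (mod 29), inverse of 629 mod 29 is 16 (check: 20 × 16 = 320 ≡ 1 (mod 29))
Combine: x ≡ Σ r_i×M_i×(M_i⁻¹ mod m_i) = 35×493×34 + 13×1073×9 + 7×629×16 = 586670 + 125541 + 70448 = 782659
782659 mod 18241 = 16537
x ≡ 16537 (mod 18241)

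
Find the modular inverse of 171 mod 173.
171^(-1) ≡ 86 (mod 173). Verification: 171 × 86 = 14706 ≡ 1 (mod 173)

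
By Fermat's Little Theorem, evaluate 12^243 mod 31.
By Fermat: 12^{30} ≡ 1 (mod 31). 243 = 8×30 + 3. So 12^{243} ≡ 12^{3} ≡ 23 (mod 31)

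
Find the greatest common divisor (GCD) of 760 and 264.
8

Using the Euclidean algorithm:
760 = 2 × 264 + 232
264 = 1 × 232 + 32
232 = 7 × 32 + 8
32 = 4 × 8 + 0

GCD(760, 264) = 8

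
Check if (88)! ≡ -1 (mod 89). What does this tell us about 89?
(88)! mod 89 = 88. Since this equals -1 (mod 89), Wilson confirms 89 is prime.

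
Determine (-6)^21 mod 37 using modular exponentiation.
Using repeated squaring. (-6) ≡ 31 (mod 37). 21 = 16 + 4 + 1 (binary 10101). Repeated squaring mod 37: 31^1 ≡ 31; 31^2 ≡ 31² = 961 ≡ 36; 31^4 ≡ 36² = 1296 ≡ 1; 31^8 ≡ 1² = 1 ≡ 1; 31^16 ≡ 1² = 1 ≡ 1. Multiply: (-6)^21 ≡ 31^16 × 31^4 × 31^1 ≡ 1 × 1 × 31 (mod 37): 1 × 1 = 1 ≡ 1; 1 × 31 = 31 ≡ 31. So (-6)^21 ≡ 31 (mod 37).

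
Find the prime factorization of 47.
47

Divide by primes starting from smallest:
47 ÷ 47 = 1

47 = 47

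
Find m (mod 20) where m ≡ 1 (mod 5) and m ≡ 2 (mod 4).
M = 5 × 4 = 20. M₁ = 4, y₁ ≡ 4 (mod 5). M₂ = 5, y₂ ≡ 1 (mod 4). m = 1×4×4 + 2×5×1 ≡ 6 (mod 20)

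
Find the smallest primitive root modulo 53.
2

A primitive root g modulo p has order p-1 = 52
Prime divisors of 52: [2, 13]
g is a primitive root iff g^(52/q) ≢ 1 (mod 53) for each prime divisor q
Testing small values:
  g = 2: 2^26 ≡ 52, 2^4 ≡ 16 (mod 53) → none is 1, primitive root!
The smallest primitive root is 2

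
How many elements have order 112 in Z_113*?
Number of primitive roots mod 113 = φ(112) = 48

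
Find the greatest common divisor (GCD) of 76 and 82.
2

Using the Euclidean algorithm:
76 = 0 × 82 + 76
82 = 1 × 76 + 6
76 = 12 × 6 + 4
6 = 1 × 4 + 2
4 = 2 × 2 + 0

GCD(76, 82) = 2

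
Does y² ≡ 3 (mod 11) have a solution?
By Euler's criterion: 3^{5} ≡ 1 (mod 11). Since this equals 1, 3 is a QR.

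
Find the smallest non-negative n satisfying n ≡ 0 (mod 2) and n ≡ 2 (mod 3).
M = 2 × 3 = 6. M₁ = 3, y₁ ≡ 1 (mod 2). M₂ = 2, y₂ ≡ 2 (mod 3). n = 0×3×1 + 2×2×2 ≡ 2 (mod 6)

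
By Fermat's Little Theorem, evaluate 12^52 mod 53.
By Fermat's Little Theorem, 12^{52} ≡ 1 (mod 53) since 53 is prime and gcd(12, 53) = 1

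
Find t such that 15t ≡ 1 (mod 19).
15^(-1) ≡ 14 (mod 19). Verification: 15 × 14 = 210 ≡ 1 (mod 19)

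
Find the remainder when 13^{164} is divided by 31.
By Fermat: 13^{30} ≡ 1 (mod 31). 164 = 5×30 + 14. So 13^{164} ≡ 13^{14} ≡ 19 (mod 31)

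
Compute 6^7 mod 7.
7 = 4 + 2 + 1 (binary 111). Repeated squaring mod 7: 6^1 ≡ 6; 6^2 ≡ 6² = 36 ≡ 1; 6^4 ≡ 1² = 1 ≡ 1. Multiply: 6^7 = 6^4 × 6^2 × 6^1 ≡ 1 × 1 × 6 (mod 7): 1 × 1 = 1 ≡ 1; 1 × 6 = 6 ≡ 6. So 6^7 ≡ 6 (mod 7).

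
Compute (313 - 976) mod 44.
41

(313 - 976) = -663
-663 mod 44 = 41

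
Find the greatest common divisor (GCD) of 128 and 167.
1

Using the Euclidean algorithm:
128 = 0 × 167 + 128
167 = 1 × 128 + 39
128 = 3 × 39 + 11
39 = 3 × 11 + 6
11 = 1 × 6 + 5
6 = 1 × 5 + 1
5 = 5 × 1 + 0

GCD(128, 167) = 1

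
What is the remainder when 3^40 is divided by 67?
Using repeated squaring. 40 = 32 + 8 (binary 101000). Repeated squaring mod 67: 3^1 ≡ 3; 3^2 ≡ 3² = 9 ≡ 9; 3^4 ≡ 9² = 81 ≡ 14; 3^8 ≡ 14² = 196 ≡ 62; 3^16 ≡ 62² = 3844 ≡ 25; 3^32 ≡ 25² = 625 ≡ 22. Multiply: 3^40 = 3^32 × 3^8 ≡ 22 × 62 (mod 67): 22 × 62 = 1364 ≡ 24. So 3^40 ≡ 24 (mod 67).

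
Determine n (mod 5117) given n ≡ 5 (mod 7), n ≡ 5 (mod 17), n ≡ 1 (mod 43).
1076

Using the Chinese Remainder Theorem:
M = product of moduli = 5117
For equation 1: M_1 = 731, 731 ≡ 3 (mod 7), inverse of 731 mod 7 is 5 (check: 3 × 5 = 15 ≡ 1 (mod 7))
For equation 2: M_2 = 301, 301 ≡ 12 (mod 17), inverse of 301 mod 17 is 10 (check: 12 × 10 = 120 ≡ 1 (mod 17))
For equation 3: M_3 = 119, 119 ≡ 33 (mod 43), inverse of 119 mod 43 is 30 (check: 33 × 30 = 990 ≡ 1 (mod 43))
Combine: n ≡ Σ r_i×M_i×(M_i⁻¹ mod m_i) = 5×731×5 + 5×301×10 + 1×119×30 = 18275 + 15050 + 3570 = 36895
36895 mod 5117 = 1076
n ≡ 1076 (mod 5117)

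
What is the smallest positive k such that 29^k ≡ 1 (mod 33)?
Powers of 29 mod 33: 29^1≡29, 29^2≡16, 29^3≡2, 29^4≡25, 29^5≡32, 29^6≡4, 29^7≡17, 29^8≡31, 29^9≡8, 29^10≡1. Order = 10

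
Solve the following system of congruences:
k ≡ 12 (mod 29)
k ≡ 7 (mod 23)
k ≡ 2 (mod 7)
2767

Using the Chinese Remainder Theorem:
M = product of moduli = 4669
For equation 1: M_1 = 161, 161 ≡ 16 (mod 29), inverse of 161 mod 29 is 20 (check: 16 × 20 = 320 ≡ 1 (mod 29))
For equation 2: M_2 = 203, 203 ≡ 19 (mod 23), inverse of 203 mod 23 is 17 (check: 19 × 17 = 323 ≡ 1 (mod 23))
For equation 3: M_3 = 667, 667 ≡ 2 (mod 7), inverse of 667 mod 7 is 4 (check: 2 × 4 = 8 ≡ 1 (mod 7))
Combine: k ≡ Σ r_i×M_i×(M_i⁻¹ mod m_i) = 12×161×20 + 7×203×17 + 2×667×4 = 38640 + 24157 + 5336 = 68133
68133 mod 4669 = 2767
k ≡ 2767 (mod 4669)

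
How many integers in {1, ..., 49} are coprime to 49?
42

Prime factorization: 49 = 7^2
Using the formula φ(n) = n × Π(1 - 1/p) for each prime factor p:
φ(49) = 49 × (1 - 1/7)
φ(49) = 42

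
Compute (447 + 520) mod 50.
17

(447 + 520) = 967
967 mod 50 = 17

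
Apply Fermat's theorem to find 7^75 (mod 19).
By Fermat: 7^{18} ≡ 1 (mod 19). 75 = 4×18 + 3. So 7^{75} ≡ 7^{3} ≡ 1 (mod 19)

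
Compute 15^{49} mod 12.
3

Using successive squaring:
Binary expansion of 49: 110001
Powers of 15 mod 12 (each is the square of the previous):
  15^1 ≡ 3 (mod 12)
  15^2 ≡ 3² = 9 ≡ 9 (mod 12)
  15^4 ≡ 9² = 81 ≡ 9 (mod 12)
  15^8 ≡ 9² = 81 ≡ 9 (mod 12)
  15^16 ≡ 9² = 81 ≡ 9 (mod 12)
  15^32 ≡ 9² = 81 ≡ 9 (mod 12)
49 = 32 + 16 + 1, so 15^49 = 15^32 × 15^16 × 15^1 ≡ 9 × 9 × 3 (mod 12)
Multiplying step by step:
  9 × 9 = 81 ≡ 9 (mod 12)
  9 × 3 = 27 ≡ 3 (mod 12)
Result: 15^49 ≡ 3 (mod 12)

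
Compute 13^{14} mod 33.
16

Using successive squaring:
Binary expansion of 14: 1110
Powers of 13 mod 33 (each is the square of the previous):
  13^1 ≡ 13 (mod 33)
  13^2 ≡ 13² = 169 ≡ 4 (mod 33)
  13^4 ≡ 4² = 16 ≡ 16 (mod 33)
  13^8 ≡ 16² = 256 ≡ 25 (mod 33)
14 = 8 + 4 + 2, so 13^14 = 13^8 × 13^4 × 13^2 ≡ 25 × 16 × 4 (mod 33)
Multiplying step by step:
  25 × 16 = 400 ≡ 4 (mod 33)
  4 × 4 = 16 ≡ 16 (mod 33)
Result: 13^14 ≡ 16 (mod 33)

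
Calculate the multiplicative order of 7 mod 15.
Powers of 7 mod 15: 7^1≡7, 7^2≡4, 7^3≡13, 7^4≡1. Order = 4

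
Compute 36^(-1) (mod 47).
36^(-1) ≡ 17 (mod 47). Verification: 36 × 17 = 612 ≡ 1 (mod 47)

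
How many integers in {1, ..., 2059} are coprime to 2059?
1960

Prime factorization: 2059 = 29 × 71
Using the formula φ(n) = n × Π(1 - 1/p) for each prime factor p:
φ(2059) = 2059 × (1 - 1/29) × (1 - 1/71)
φ(2059) = 1960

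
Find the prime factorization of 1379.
7 × 197

Divide by primes starting from smallest:
1379 ÷ 7 = 197
197 ÷ 197 = 1

1379 = 7 × 197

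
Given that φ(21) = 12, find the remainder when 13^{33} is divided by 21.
By Euler: 13^{12} ≡ 1 (mod 21) since gcd(13, 21) = 1. 33 = 2×12 + 9. So 13^{33} ≡ 13^{9} ≡ 13 (mod 21)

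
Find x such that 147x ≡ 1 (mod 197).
147^(-1) ≡ 130 (mod 197). Verification: 147 × 130 = 19110 ≡ 1 (mod 197)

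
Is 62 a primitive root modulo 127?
p - 1 = 126 has prime divisors 2, 3, 7. Check 62^(126/q) mod 127 for each: 62^(126/2) = 62^63 ≡ 1, 62^(126/3) = 62^42 ≡ 107, 62^(126/7) = 62^18 ≡ 32 (mod 127). Since 62^63 ≡ 1 (mod 127), the order of 62 divides 63 (in fact the order is 63) ≠ 126, so it is not a primitive root.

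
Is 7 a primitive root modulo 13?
p - 1 = 12 has prime divisors 2, 3. Check 7^(12/q) mod 13 for each: 7^(12/2) = 7^6 ≡ 12, 7^(12/3) = 7^4 ≡ 9 (mod 13). None of these is 1, so 7 has order 12 = φ(13), so it is a primitive root mod 13.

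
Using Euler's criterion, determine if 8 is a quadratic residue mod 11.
By Euler's criterion: 8^{5} ≡ 10 (mod 11). Since this equals -1 (≡ 10), 8 is not a QR.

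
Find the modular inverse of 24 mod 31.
24^(-1) ≡ 22 (mod 31). Verification: 24 × 22 = 528 ≡ 1 (mod 31)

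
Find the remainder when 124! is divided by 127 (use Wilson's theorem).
(126)! = (124)! × (125) × (126) ≡ -1 (mod 127). So (124)! ≡ -1 × [(126)(125)]^(-1) ≡ 63 (mod 127)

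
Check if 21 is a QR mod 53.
By Euler's criterion: 21^{26} ≡ 52 (mod 53). Since this equals -1 (≡ 52), 21 is not a QR.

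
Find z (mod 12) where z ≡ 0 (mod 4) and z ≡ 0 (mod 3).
M = 4 × 3 = 12. M₁ = 3, y₁ ≡ 3 (mod 4). M₂ = 4, y₂ ≡ 1 (mod 3). z = 0×3×3 + 0×4×1 ≡ 0 (mod 12)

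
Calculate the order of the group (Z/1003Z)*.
928

Prime factorization: 1003 = 17 × 59
Using the formula φ(n) = n × Π(1 - 1/p) for each prime factor p:
φ(1003) = 1003 × (1 - 1/17) × (1 - 1/59)
φ(1003) = 928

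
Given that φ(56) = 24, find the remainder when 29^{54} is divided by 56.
By Euler: 29^{24} ≡ 1 (mod 56) since gcd(29, 56) = 1. 54 = 2×24 + 6. So 29^{54} ≡ 29^{6} ≡ 1 (mod 56)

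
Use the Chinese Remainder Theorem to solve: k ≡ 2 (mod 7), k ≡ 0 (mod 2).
2

Using the Chinese Remainder Theorem:
M = product of moduli = 14
For equation 1: M_1 = 2, 2 ≡ 2 (mod 7), inverse of 2 mod 7 is 4 (check: 2 × 4 = 8 ≡ 1 (mod 7))
For equation 2: M_2 = 7, 7 ≡ 1 (mod 2), inverse of 7 mod 2 is 1 (check: 1 × 1 = 1 ≡ 1 (mod 2))
Combine: k ≡ Σ r_i×M_i×(M_i⁻¹ mod m_i) = 2×2×4 + 0×7×1 = 16 + 0 = 16
16 mod 14 = 2
k ≡ 2 (mod 14)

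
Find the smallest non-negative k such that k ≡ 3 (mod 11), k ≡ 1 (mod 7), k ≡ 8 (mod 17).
960

Using the Chinese Remainder Theorem:
M = product of moduli = 1309
For equation 1: M_1 = 119, 119 ≡ 9 (mod 11), inverse of 119 mod 11 is 5 (check: 9 × 5 = 45 ≡ 1 (mod 11))
For equation 2: M_2 = 187, 187 ≡ 5 (mod 7), inverse of 187 mod 7 is 3 (check: 5 × 3 = 15 ≡ 1 (mod 7))
For equation 3: M_3 = 77, 77 ≡ 9 (mod 17), inverse of 77 mod 17 is 2 (check: 9 × 2 = 18 ≡ 1 (mod 17))
Combine: k ≡ Σ r_i×M_i×(M_i⁻¹ mod m_i) = 3×119×5 + 1×187×3 + 8×77×2 = 1785 + 561 + 1232 = 3578
3578 mod 1309 = 960
k ≡ 960 (mod 1309)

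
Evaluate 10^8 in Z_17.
8 = 8 (binary 1000). Repeated squaring mod 17: 10^1 ≡ 10; 10^2 ≡ 10² = 100 ≡ 15; 10^4 ≡ 15² = 225 ≡ 4; 10^8 ≡ 4² = 16 ≡ 16. So 10^8 ≡ 16 (mod 17).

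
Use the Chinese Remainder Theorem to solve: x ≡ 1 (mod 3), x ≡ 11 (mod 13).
M = 3 × 13 = 39. M₁ = 13, y₁ ≡ 1 (mod 3). M₂ = 3, y₂ ≡ 9 (mod 13). x = 1×13×1 + 11×3×9 ≡ 37 (mod 39)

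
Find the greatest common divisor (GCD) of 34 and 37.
1

Using the Euclidean algorithm:
34 = 0 × 37 + 34
37 = 1 × 34 + 3
34 = 11 × 3 + 1
3 = 3 × 1 + 0

GCD(34, 37) = 1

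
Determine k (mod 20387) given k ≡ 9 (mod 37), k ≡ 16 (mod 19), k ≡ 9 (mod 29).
5374

Using the Chinese Remainder Theorem:
M = product of moduli = 20387
For equation 1: M_1 = 551, 551 ≡ 33 (mod 37), inverse of 551 mod 37 is 9 (check: 33 × 9 = 297 ≡ 1 (mod 37))
For equation 2: M_2 = 1073, 1073 ≡ 9 (mod 19), inverse of 1073 mod 19 is 17 (check: 9 × 17 = 153 ≡ 1 (mod 19))
For equation 3: M_3 = 703, 703 ≡ 7 (mod 29), inverse of 703 mod 29 is 25 (check: 7 × 25 = 175 ≡ 1 (mod 29))
Combine: k ≡ Σ r_i×M_i×(M_i⁻¹ mod m_i) = 9×551×9 + 16×1073×17 + 9×703×25 = 44631 + 291856 + 158175 = 494662
494662 mod 20387 = 5374
k ≡ 5374 (mod 20387)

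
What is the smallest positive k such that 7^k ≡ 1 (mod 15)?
Powers of 7 mod 15: 7^1≡7, 7^2≡4, 7^3≡13, 7^4≡1. Order = 4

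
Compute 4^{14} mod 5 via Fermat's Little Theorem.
1

By Fermat's Little Theorem, a^(p-1) ≡ 1 (mod p) for prime p and gcd(a, p) = 1
Here p = 5, so 4^4 ≡ 1 (mod 5)
We can reduce the exponent: 14 mod 4 = 2
So 4^14 ≡ 4^2 (mod 5)
Computing: 4^2 mod 5 = 1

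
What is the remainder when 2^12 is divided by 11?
Using Fermat: 2^{10} ≡ 1 (mod 11). 12 ≡ 2 (mod 10). So 2^{12} ≡ 2^{2} ≡ 4 (mod 11)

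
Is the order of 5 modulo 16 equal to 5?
No, the actual order is 4, not 5.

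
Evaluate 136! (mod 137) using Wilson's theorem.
By Wilson's theorem, (136)! ≡ -1 ≡ 136 (mod 137)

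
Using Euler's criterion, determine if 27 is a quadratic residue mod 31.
By Euler's criterion: 27^{15} ≡ 30 (mod 31). Since this equals -1 (≡ 30), 27 is not a QR.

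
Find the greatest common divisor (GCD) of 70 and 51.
1

Using the Euclidean algorithm:
70 = 1 × 51 + 19
51 = 2 × 19 + 13
19 = 1 × 13 + 6
13 = 2 × 6 + 1
6 = 6 × 1 + 0

GCD(70, 51) = 1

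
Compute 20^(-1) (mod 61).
58

Using Extended Euclidean Algorithm:
gcd(20, 61) = 1
Bezout coefficients: 20 × -3 + 61 × 1 = 1
So 20 × -3 ≡ 1 (mod 61)
The inverse is -3 mod 61 = 58
Verification: 20 × 58 = 1160 = 19 × 61 + 1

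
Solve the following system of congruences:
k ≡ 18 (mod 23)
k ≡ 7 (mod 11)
18

Using the Chinese Remainder Theorem:
M = product of moduli = 253
For equation 1: M_1 = 11, 11 ≡ 11 (mod 23), inverse of 11 mod 23 is 21 (check: 11 × 21 = 231 ≡ 1 (mod 23))
For equation 2: M_2 = 23, 23 ≡ 1 (mod 11), inverse of 23 mod 11 is 1 (check: 1 × 1 = 1 ≡ 1 (mod 11))
Combine: k ≡ Σ r_i×M_i×(M_i⁻¹ mod m_i) = 18×11×21 + 7×23×1 = 4158 + 161 = 4319
4319 mod 253 = 18
k ≡ 18 (mod 253)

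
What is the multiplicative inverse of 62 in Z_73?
62^(-1) ≡ 53 (mod 73). Verification: 62 × 53 = 3286 ≡ 1 (mod 73)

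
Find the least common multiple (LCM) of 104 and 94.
4888

First find GCD(104, 94) using the Euclidean algorithm:
104 = 1 × 94 + 10
94 = 9 × 10 + 4
10 = 2 × 4 + 2
4 = 2 × 2 + 0
GCD(104, 94) = 2

LCM formula: LCM(a, b) = (a × b) / GCD(a, b)
LCM(104, 94) = (104 × 94) / 2
LCM(104, 94) = 9776 / 2
LCM(104, 94) = 4888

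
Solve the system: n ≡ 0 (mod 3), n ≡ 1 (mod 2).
M = 3 × 2 = 6. M₁ = 2, y₁ ≡ 2 (mod 3). M₂ = 3, y₂ ≡ 1 (mod 2). n = 0×2×2 + 1×3×1 ≡ 3 (mod 6)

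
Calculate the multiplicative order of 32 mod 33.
Powers of 32 mod 33: 32^1≡32, 32^2≡1. Order = 2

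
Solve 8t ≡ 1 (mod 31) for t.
8^(-1) ≡ 4 (mod 31). Verification: 8 × 4 = 32 ≡ 1 (mod 31)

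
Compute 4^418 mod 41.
Using Fermat: 4^{40} ≡ 1 (mod 41). 418 ≡ 18 (mod 40). So 4^{418} ≡ 4^{18} ≡ 18 (mod 41)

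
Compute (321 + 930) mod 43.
4

(321 + 930) = 1251
1251 mod 43 = 4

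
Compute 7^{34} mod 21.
7

Using successive squaring:
Binary expansion of 34: 100010
Powers of 7 mod 21 (each is the square of the previous):
  7^1 ≡ 7 (mod 21)
  7^2 ≡ 7² = 49 ≡ 7 (mod 21)
  7^4 ≡ 7² = 49 ≡ 7 (mod 21)
  7^8 ≡ 7² = 49 ≡ 7 (mod 21)
  7^16 ≡ 7² = 49 ≡ 7 (mod 21)
  7^32 ≡ 7² = 49 ≡ 7 (mod 21)
34 = 32 + 2, so 7^34 = 7^32 × 7^2 ≡ 7 × 7 (mod 21)
Multiplying step by step:
  7 × 7 = 49 ≡ 7 (mod 21)
Result: 7^34 ≡ 7 (mod 21)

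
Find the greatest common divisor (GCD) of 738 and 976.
2

Using the Euclidean algorithm:
738 = 0 × 976 + 738
976 = 1 × 738 + 238
738 = 3 × 238 + 24
238 = 9 × 24 + 22
24 = 1 × 22 + 2
22 = 11 × 2 + 0

GCD(738, 976) = 2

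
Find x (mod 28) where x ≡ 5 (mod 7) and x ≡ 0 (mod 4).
M = 7 × 4 = 28. M₁ = 4, y₁ ≡ 2 (mod 7). M₂ = 7, y₂ ≡ 3 (mod 4). x = 5×4×2 + 0×7×3 ≡ 12 (mod 28)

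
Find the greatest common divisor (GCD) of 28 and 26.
2

Using the Euclidean algorithm:
28 = 1 × 26 + 2
26 = 13 × 2 + 0

GCD(28, 26) = 2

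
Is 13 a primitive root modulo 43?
No

To verify, check if 13^(42/q) ≢ 1 (mod 43) for each prime divisor q of 42
Divisors of 42 = 42: [1, 2, 3, 6, 7, 14, 21, 42]
  13^(42/2) = 13^21 ≡ 1 (mod 43)
  13^(42/3) = 13^14 ≡ 6 (mod 43)
  13^(42/7) = 13^6 ≡ 16 (mod 43)
Conclusion: 13 is not a primitive root modulo 43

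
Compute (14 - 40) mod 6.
4

(14 - 40) = -26
-26 mod 6 = 4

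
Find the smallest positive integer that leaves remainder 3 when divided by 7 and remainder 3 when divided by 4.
M = 7 × 4 = 28. M₁ = 4, y₁ ≡ 2 (mod 7). M₂ = 7, y₂ ≡ 3 (mod 4). z = 3×4×2 + 3×7×3 ≡ 3 (mod 28). The smallest positive such number is 3.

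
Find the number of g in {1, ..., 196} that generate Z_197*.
Number of primitive roots mod 197 = φ(196) = 84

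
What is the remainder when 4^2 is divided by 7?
2 = 2 (binary 10). Repeated squaring mod 7: 4^1 ≡ 4; 4^2 ≡ 4² = 16 ≡ 2. So 4^2 ≡ 2 (mod 7).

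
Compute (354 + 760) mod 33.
25

(354 + 760) = 1114
1114 mod 33 = 25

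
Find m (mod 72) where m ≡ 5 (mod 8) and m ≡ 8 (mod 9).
M = 8 × 9 = 72. M₁ = 9, y₁ ≡ 1 (mod 8). M₂ = 8, y₂ ≡ 8 (mod 9). m = 5×9×1 + 8×8×8 ≡ 53 (mod 72)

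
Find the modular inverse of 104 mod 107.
104^(-1) ≡ 71 (mod 107). Verification: 104 × 71 = 7384 ≡ 1 (mod 107)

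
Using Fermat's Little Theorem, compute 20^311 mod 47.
By Fermat: 20^{46} ≡ 1 (mod 47). 311 ≡ 35 (mod 46). So 20^{311} ≡ 20^{35} ≡ 11 (mod 47)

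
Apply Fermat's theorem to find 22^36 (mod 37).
By Fermat's Little Theorem, 22^{36} ≡ 1 (mod 37) since 37 is prime and gcd(22, 37) = 1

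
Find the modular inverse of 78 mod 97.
78^(-1) ≡ 51 (mod 97). Verification: 78 × 51 = 3978 ≡ 1 (mod 97)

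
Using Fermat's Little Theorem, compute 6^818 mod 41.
By Fermat: 6^{40} ≡ 1 (mod 41). 818 ≡ 18 (mod 40). So 6^{818} ≡ 6^{18} ≡ 33 (mod 41)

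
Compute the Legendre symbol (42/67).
(42/67) = 42^{33} mod 67 = -1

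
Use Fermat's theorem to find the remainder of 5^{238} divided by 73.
12

By Fermat's Little Theorem, a^(p-1) ≡ 1 (mod p) for prime p and gcd(a, p) = 1
Here p = 73, so 5^72 ≡ 1 (mod 73)
We can reduce the exponent: 238 mod 72 = 22
So 5^238 ≡ 5^22 (mod 73)
Computing: 5^22 mod 73 = 12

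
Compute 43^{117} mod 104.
51

Using successive squaring:
Binary expansion of 117: 1110101
Powers of 43 mod 104 (each is the square of the previous):
  43^1 ≡ 43 (mod 104)
  43^2 ≡ 43² = 1849 ≡ 81 (mod 104)
  43^4 ≡ 81² = 6561 ≡ 9 (mod 104)
  43^8 ≡ 9² = 81 ≡ 81 (mod 104)
  43^16 ≡ 81² = 6561 ≡ 9 (mod 104)
  43^32 ≡ 9² = 81 ≡ 81 (mod 104)
  43^64 ≡ 81² = 6561 ≡ 9 (mod 104)
117 = 64 + 32 + 16 + 4 + 1, so 43^117 = 43^64 × 43^32 × 43^16 × 43^4 × 43^1 ≡ 9 × 81 × 9 × 9 × 43 (mod 104)
Multiplying step by step:
  9 × 81 = 729 ≡ 1 (mod 104)
  1 × 9 = 9 ≡ 9 (mod 104)
  9 × 9 = 81 ≡ 81 (mod 104)
  81 × 43 = 3483 ≡ 51 (mod 104)
Result: 43^117 ≡ 51 (mod 104)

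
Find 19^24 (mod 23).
Using Fermat: 19^{22} ≡ 1 (mod 23). 24 ≡ 2 (mod 22). So 19^{24} ≡ 19^{2} ≡ 16 (mod 23)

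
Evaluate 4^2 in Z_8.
2 = 2 (binary 10). Repeated squaring mod 8: 4^1 ≡ 4; 4^2 ≡ 4² = 16 ≡ 0. So 4^2 ≡ 0 (mod 8).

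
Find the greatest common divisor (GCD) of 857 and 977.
1

Using the Euclidean algorithm:
857 = 0 × 977 + 857
977 = 1 × 857 + 120
857 = 7 × 120 + 17
120 = 7 × 17 + 1
17 = 17 × 1 + 0

GCD(857, 977) = 1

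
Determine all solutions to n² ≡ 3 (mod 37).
The square roots of 3 mod 37 are 22 and 15. Verify: 22² = 484 ≡ 3 (mod 37)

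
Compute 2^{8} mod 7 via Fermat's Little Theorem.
4

By Fermat's Little Theorem, a^(p-1) ≡ 1 (mod p) for prime p and gcd(a, p) = 1
Here p = 7, so 2^6 ≡ 1 (mod 7)
We can reduce the exponent: 8 mod 6 = 2
So 2^8 ≡ 2^2 (mod 7)
Computing: 2^2 mod 7 = 4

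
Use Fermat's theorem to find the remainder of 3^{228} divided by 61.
34

By Fermat's Little Theorem, a^(p-1) ≡ 1 (mod p) for prime p and gcd(a, p) = 1
Here p = 61, so 3^60 ≡ 1 (mod 61)
We can reduce the exponent: 228 mod 60 = 48
So 3^228 ≡ 3^48 (mod 61)
Computing: 3^48 mod 61 = 34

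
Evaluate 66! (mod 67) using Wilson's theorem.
By Wilson's theorem, (66)! ≡ -1 ≡ 66 (mod 67)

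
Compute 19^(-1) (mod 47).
19^(-1) ≡ 5 (mod 47). Verification: 19 × 5 = 95 ≡ 1 (mod 47)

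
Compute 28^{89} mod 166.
146

Using successive squaring:
Binary expansion of 89: 1011001
Powers of 28 mod 166 (each is the square of the previous):
  28^1 ≡ 28 (mod 166)
  28^2 ≡ 28² = 784 ≡ 120 (mod 166)
  28^4 ≡ 120² = 14400 ≡ 124 (mod 166)
  28^8 ≡ 124² = 15376 ≡ 104 (mod 166)
  28^16 ≡ 104² = 10816 ≡ 26 (mod 166)
  28^32 ≡ 26² = 676 ≡ 12 (mod 166)
  28^64 ≡ 12² = 144 ≡ 144 (mod 166)
89 = 64 + 16 + 8 + 1, so 28^89 = 28^64 × 28^16 × 28^8 × 28^1 ≡ 144 × 26 × 104 × 28 (mod 166)
Multiplying step by step:
  144 × 26 = 3744 ≡ 92 (mod 166)
  92 × 104 = 9568 ≡ 106 (mod 166)
  106 × 28 = 2968 ≡ 146 (mod 166)
Result: 28^89 ≡ 146 (mod 166)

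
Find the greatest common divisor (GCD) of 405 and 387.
9

Using the Euclidean algorithm:
405 = 1 × 387 + 18
387 = 21 × 18 + 9
18 = 2 × 9 + 0

GCD(405, 387) = 9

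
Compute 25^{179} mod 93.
67

Using successive squaring:
Binary expansion of 179: 10110011
Powers of 25 mod 93 (each is the square of the previous):
  25^1 ≡ 25 (mod 93)
  25^2 ≡ 25² = 625 ≡ 67 (mod 93)
  25^4 ≡ 67² = 4489 ≡ 25 (mod 93)
  25^8 ≡ 25² = 625 ≡ 67 (mod 93)
  25^16 ≡ 67² = 4489 ≡ 25 (mod 93)
  25^32 ≡ 25² = 625 ≡ 67 (mod 93)
  25^64 ≡ 67² = 4489 ≡ 25 (mod 93)
  25^128 ≡ 25² = 625 ≡ 67 (mod 93)
179 = 128 + 32 + 16 + 2 + 1, so 25^179 = 25^128 × 25^32 × 25^16 × 25^2 × 25^1 ≡ 67 × 67 × 25 × 67 × 25 (mod 93)
Multiplying step by step:
  67 × 67 = 4489 ≡ 25 (mod 93)
  25 × 25 = 625 ≡ 67 (mod 93)
  67 × 67 = 4489 ≡ 25 (mod 93)
  25 × 25 = 625 ≡ 67 (mod 93)
Result: 25^179 ≡ 67 (mod 93)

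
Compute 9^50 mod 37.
Using Fermat: 9^{36} ≡ 1 (mod 37). 50 ≡ 14 (mod 36). So 9^{50} ≡ 9^{14} ≡ 34 (mod 37)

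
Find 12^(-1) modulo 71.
6

Using Extended Euclidean Algorithm:
gcd(12, 71) = 1
Bezout coefficients: 12 × 6 + 71 × -1 = 1
So 12 × 6 ≡ 1 (mod 71)
The inverse is 6 mod 71 = 6
Verification: 12 × 6 = 72 = 1 × 71 + 1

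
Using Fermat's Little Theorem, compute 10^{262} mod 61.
19

By Fermat's Little Theorem, a^(p-1) ≡ 1 (mod p) for prime p and gcd(a, p) = 1
Here p = 61, so 10^60 ≡ 1 (mod 61)
We can reduce the exponent: 262 mod 60 = 22
So 10^262 ≡ 10^22 (mod 61)
Computing: 10^22 mod 61 = 19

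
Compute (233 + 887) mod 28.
0

(233 + 887) = 1120
1120 mod 28 = 0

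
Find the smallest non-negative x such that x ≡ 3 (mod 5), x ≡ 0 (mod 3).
3

Using the Chinese Remainder Theorem:
M = product of moduli = 15
For equation 1: M_1 = 3, 3 ≡ 3 (mod 5), inverse of 3 mod 5 is 2 (check: 3 × 2 = 6 ≡ 1 (mod 5))
For equation 2: M_2 = 5, 5 ≡ 2 (mod 3), inverse of 5 mod 3 is 2 (check: 2 × 2 = 4 ≡ 1 (mod 3))
Combine: x ≡ Σ r_i×M_i×(M_i⁻¹ mod m_i) = 3×3×2 + 0×5×2 = 18 + 0 = 18
18 mod 15 = 3
x ≡ 3 (mod 15)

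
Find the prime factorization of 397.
397

Divide by primes starting from smallest:
397 ÷ 397 = 1

397 = 397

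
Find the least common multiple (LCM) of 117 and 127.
14859

First find GCD(117, 127) using the Euclidean algorithm:
117 = 0 × 127 + 117
127 = 1 × 117 + 10
117 = 11 × 10 + 7
10 = 1 × 7 + 3
7 = 2 × 3 + 1
3 = 3 × 1 + 0
GCD(117, 127) = 1

LCM formula: LCM(a, b) = (a × b) / GCD(a, b)
LCM(117, 127) = (117 × 127) / 1
LCM(117, 127) = 14859 / 1
LCM(117, 127) = 14859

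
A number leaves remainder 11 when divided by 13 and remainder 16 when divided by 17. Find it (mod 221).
M = 13 × 17 = 221. M₁ = 17, y₁ ≡ 10 (mod 13). M₂ = 13, y₂ ≡ 4 (mod 17). t = 11×17×10 + 16×13×4 ≡ 50 (mod 221)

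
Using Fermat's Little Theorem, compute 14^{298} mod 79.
62

By Fermat's Little Theorem, a^(p-1) ≡ 1 (mod p) for prime p and gcd(a, p) = 1
Here p = 79, so 14^78 ≡ 1 (mod 79)
We can reduce the exponent: 298 mod 78 = 64
So 14^298 ≡ 14^64 (mod 79)
Computing: 14^64 mod 79 = 62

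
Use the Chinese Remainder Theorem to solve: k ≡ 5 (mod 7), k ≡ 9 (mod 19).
47

Using the Chinese Remainder Theorem:
M = product of moduli = 133
For equation 1: M_1 = 19, 19 ≡ 5 (mod 7), inverse of 19 mod 7 is 3 (check: 5 × 3 = 15 ≡ 1 (mod 7))
For equation 2: M_2 = 7, 7 ≡ 7 (mod 19), inverse of 7 mod 19 is 11 (check: 7 × 11 = 77 ≡ 1 (mod 19))
Combine: k ≡ Σ r_i×M_i×(M_i⁻¹ mod m_i) = 5×19×3 + 9×7×11 = 285 + 693 = 978
978 mod 133 = 47
k ≡ 47 (mod 133)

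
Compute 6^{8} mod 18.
0

Using successive squaring:
Binary expansion of 8: 1000
Powers of 6 mod 18 (each is the square of the previous):
  6^1 ≡ 6 (mod 18)
  6^2 ≡ 6² = 36 ≡ 0 (mod 18)
  6^4 ≡ 0² = 0 ≡ 0 (mod 18)
  6^8 ≡ 0² = 0 ≡ 0 (mod 18)
8 is a power of 2, so 6^8 is the last square: ≡ 0 (mod 18)
Result: 6^8 ≡ 0 (mod 18)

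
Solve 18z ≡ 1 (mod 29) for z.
18^(-1) ≡ 21 (mod 29). Verification: 18 × 21 = 378 ≡ 1 (mod 29)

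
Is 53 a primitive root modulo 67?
No

To verify, check if 53^(66/q) ≢ 1 (mod 67) for each prime divisor q of 66
Divisors of 66 = 66: [1, 2, 3, 6, 11, 22, 33, 66]
  53^(66/11) = 53^6 ≡ 9 (mod 67)
  53^(66/2) = 53^33 ≡ 66 (mod 67)
  53^(66/3) = 53^22 ≡ 1 (mod 67)
Conclusion: 53 is not a primitive root modulo 67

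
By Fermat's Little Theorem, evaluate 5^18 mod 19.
By Fermat's Little Theorem, 5^{18} ≡ 1 (mod 19) since 19 is prime and gcd(5, 19) = 1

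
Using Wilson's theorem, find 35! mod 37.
(36)! = (35)! × (36) ≡ -1 (mod 37). So (35)! ≡ -1 × (36)^(-1) ≡ (-1)×(-1) = 1 (mod 37)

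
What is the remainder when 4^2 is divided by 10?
2 = 2 (binary 10). Repeated squaring mod 10: 4^1 ≡ 4; 4^2 ≡ 4² = 16 ≡ 6. So 4^2 ≡ 6 (mod 10).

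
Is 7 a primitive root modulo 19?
No

To verify, check if 7^(18/q) ≢ 1 (mod 19) for each prime divisor q of 18
Divisors of 18 = 18: [1, 2, 3, 6, 9, 18]
  7^(18/2) = 7^9 ≡ 1 (mod 19)
  7^(18/3) = 7^6 ≡ 1 (mod 19)
Conclusion: 7 is not a primitive root modulo 19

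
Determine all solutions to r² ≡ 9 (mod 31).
The square roots of 9 mod 31 are 28 and 3. Verify: 28² = 784 ≡ 9 (mod 31)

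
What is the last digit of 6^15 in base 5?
Using Fermat: 6^{4} ≡ 1 (mod 5). 15 ≡ 3 (mod 4). So 6^{15} ≡ 6^{3} ≡ 1 (mod 5)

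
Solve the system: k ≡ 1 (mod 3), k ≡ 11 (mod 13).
M = 3 × 13 = 39. M₁ = 13, y₁ ≡ 1 (mod 3). M₂ = 3, y₂ ≡ 9 (mod 13). k = 1×13×1 + 11×3×9 ≡ 37 (mod 39)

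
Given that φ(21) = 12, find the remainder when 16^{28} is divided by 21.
By Euler: 16^{12} ≡ 1 (mod 21) since gcd(16, 21) = 1. 28 = 2×12 + 4. So 16^{28} ≡ 16^{4} ≡ 16 (mod 21)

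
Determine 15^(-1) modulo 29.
15^(-1) ≡ 2 (mod 29). Verification: 15 × 2 = 30 ≡ 1 (mod 29)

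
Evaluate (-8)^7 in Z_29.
(-8) ≡ 21 (mod 29). 7 = 4 + 2 + 1 (binary 111). Repeated squaring mod 29: 21^1 ≡ 21; 21^2 ≡ 21² = 441 ≡ 6; 21^4 ≡ 6² = 36 ≡ 7. Multiply: (-8)^7 ≡ 21^4 × 21^2 × 21^1 ≡ 7 × 6 × 21 (mod 29): 7 × 6 = 42 ≡ 13; 13 × 21 = 273 ≡ 12. So (-8)^7 ≡ 12 (mod 29).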